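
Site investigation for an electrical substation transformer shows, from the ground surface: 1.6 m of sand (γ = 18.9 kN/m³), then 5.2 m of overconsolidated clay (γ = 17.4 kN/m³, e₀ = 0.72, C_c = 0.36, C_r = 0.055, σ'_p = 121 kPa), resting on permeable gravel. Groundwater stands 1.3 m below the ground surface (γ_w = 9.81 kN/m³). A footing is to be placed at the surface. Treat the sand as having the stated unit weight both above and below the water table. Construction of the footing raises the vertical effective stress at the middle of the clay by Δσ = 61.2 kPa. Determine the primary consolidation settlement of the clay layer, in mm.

S_c ≈ 60.2 mm

Mid-depth of clay below the ground surface: z = 1.6 + 5.2/2 = 4.2 m.
Total vertical stress at mid-clay: σ_v = 18.9×1.6 + 17.4×2.6 = 75.48 kPa.
Pore pressure: u = 9.81×(4.2 − 1.3) = 28.449 kPa.
Initial effective stress: σ'_0 = σ_v − u = 75.48 − 28.449 = 47.031 kPa.
Final effective stress: σ'_f = 47.031 + 61.2 = 108.23 kPa.
σ'_f = 108.23 ≤ σ'_p = 121 kPa, so the clay remains overconsolidated and only the recompression index applies:
S_c = C_r·H/(1+e₀)·log₁₀(σ'_f/σ'_0) = 0.055×5.2/1.72×log₁₀(108.23/47.031)
    = 0.16628 × 0.36196 = 0.06019 m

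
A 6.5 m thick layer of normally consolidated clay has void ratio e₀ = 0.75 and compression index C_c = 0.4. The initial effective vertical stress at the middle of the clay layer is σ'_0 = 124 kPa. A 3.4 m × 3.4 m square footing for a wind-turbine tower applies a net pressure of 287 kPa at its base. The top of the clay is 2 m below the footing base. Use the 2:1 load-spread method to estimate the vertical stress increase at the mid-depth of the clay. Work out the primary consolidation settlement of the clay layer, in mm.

S_c ≈ 197 mm

Mid-depth of clay below the footing base: z = 2 + 6.5/2 = 5.25 m.
Stress increase at mid-clay by the 2:1 spreading method:
Δσ = qBL/((B+z)(L+z)) = 287×3.4×3.4/((3.4+5.25)(3.4+5.25)) = 44.341 kPa
Final effective stress: σ'_f = σ'_0 + Δσ = 124 + 44.341 = 168.34 kPa.
Normally consolidated clay, so the full stress increment lies on the virgin compression line:
S_c = C_c·H/(1+e₀)·log₁₀(σ'_f/σ'_0) = 0.4×6.5/(1+0.75)×log₁₀(168.34/124)
    = 1.4857 × 0.13277 = 0.1973 m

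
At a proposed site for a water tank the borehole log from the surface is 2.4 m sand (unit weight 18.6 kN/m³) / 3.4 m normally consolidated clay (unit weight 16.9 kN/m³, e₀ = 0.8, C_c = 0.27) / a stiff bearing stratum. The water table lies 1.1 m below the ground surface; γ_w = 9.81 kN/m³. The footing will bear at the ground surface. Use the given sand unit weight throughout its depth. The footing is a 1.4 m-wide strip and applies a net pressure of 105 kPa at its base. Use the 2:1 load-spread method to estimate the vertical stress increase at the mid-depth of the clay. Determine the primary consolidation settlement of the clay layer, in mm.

Mid-depth of clay below the ground surface: z = 2.4 + 3.4/2 = 4.1 m.
Total vertical stress at mid-clay: σ_v = 18.6×2.4 + 16.9×1.7 = 73.37 kPa.
Pore pressure: u = 9.81×(4.1 − 1.1) = 29.43 kPa.
Initial effective stress: σ'_0 = σ_v − u = 73.37 − 29.43 = 43.94 kPa.
Stress increase at mid-clay by the 2:1 spreading method:
Δσ = qB/(B+z) = 105×1.4/(1.4+4.1) = 26.727 kPa
Final effective stress: σ'_f = σ'_0 + Δσ = 43.94 + 26.727 = 70.667 kPa.
Normally consolidated clay, so the full stress increment lies on the virgin compression line:
S_c = C_c·H/(1+e₀)·log₁₀(σ'_f/σ'_0) = 0.27×3.4/(1+0.8)×log₁₀(70.667/43.94)
    = 0.51 × 0.20636 = 0.1052 m

S_c ≈ 105 mm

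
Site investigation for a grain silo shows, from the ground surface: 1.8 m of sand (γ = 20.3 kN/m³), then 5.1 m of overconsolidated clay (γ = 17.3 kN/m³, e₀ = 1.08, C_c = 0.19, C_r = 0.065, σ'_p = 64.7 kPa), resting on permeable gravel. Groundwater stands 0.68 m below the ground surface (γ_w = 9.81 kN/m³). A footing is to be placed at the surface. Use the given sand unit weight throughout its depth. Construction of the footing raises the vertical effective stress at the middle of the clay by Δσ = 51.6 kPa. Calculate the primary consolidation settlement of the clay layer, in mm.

Mid-depth of clay below the ground surface: z = 1.8 + 5.1/2 = 4.35 m.
Total vertical stress at mid-clay: σ_v = 20.3×1.8 + 17.3×2.55 = 80.655 kPa.
Pore pressure: u = 9.81×(4.35 − 0.68) = 36.003 kPa.
Initial effective stress: σ'_0 = σ_v − u = 80.655 − 36.003 = 44.652 kPa.
Final effective stress: σ'_f = 44.652 + 51.6 = 96.252 kPa.
σ'_f = 96.252 > σ'_p = 64.7 kPa, so the stress path crosses the preconsolidation pressure — recompression up to σ'_p, then virgin compression beyond:
S_c = H/(1+e₀)·[C_r·log₁₀(σ'_p/σ'_0) + C_c·log₁₀(σ'_f/σ'_p)]
    = 5.1/2.08 × [0.065×log₁₀(64.7/44.652) + 0.19×log₁₀(96.252/64.7)]
    = 2.4519 × [0.010469 + 0.032776] = 0.106 m

S_c ≈ 106 mm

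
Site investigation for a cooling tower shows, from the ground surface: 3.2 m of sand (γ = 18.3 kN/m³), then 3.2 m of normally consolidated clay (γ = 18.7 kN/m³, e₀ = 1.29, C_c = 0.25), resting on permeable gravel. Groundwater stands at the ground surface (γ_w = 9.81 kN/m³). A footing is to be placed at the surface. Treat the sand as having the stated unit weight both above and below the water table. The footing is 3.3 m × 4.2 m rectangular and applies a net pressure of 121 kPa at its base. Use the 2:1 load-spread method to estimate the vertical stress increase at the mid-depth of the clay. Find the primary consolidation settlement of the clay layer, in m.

S_c ≈ 0.0671 m

Mid-depth of clay below the ground surface: z = 3.2 + 3.2/2 = 4.8 m.
Total vertical stress at mid-clay: σ_v = 18.3×3.2 + 18.7×1.6 = 88.48 kPa.
Pore pressure: u = 9.81×(4.8 − 0) = 47.088 kPa.
Initial effective stress: σ'_0 = σ_v − u = 88.48 − 47.088 = 41.392 kPa.
Stress increase at mid-clay by the 2:1 spreading method:
Δσ = qBL/((B+z)(L+z)) = 121×3.3×4.2/((3.3+4.8)(4.2+4.8)) = 23.005 kPa
Final effective stress: σ'_f = σ'_0 + Δσ = 41.392 + 23.005 = 64.397 kPa.
Normally consolidated clay, so the full stress increment lies on the virgin compression line:
S_c = C_c·H/(1+e₀)·log₁₀(σ'_f/σ'_0) = 0.25×3.2/(1+1.29)×log₁₀(64.397/41.392)
    = 0.34934 × 0.19195 = 0.06706 m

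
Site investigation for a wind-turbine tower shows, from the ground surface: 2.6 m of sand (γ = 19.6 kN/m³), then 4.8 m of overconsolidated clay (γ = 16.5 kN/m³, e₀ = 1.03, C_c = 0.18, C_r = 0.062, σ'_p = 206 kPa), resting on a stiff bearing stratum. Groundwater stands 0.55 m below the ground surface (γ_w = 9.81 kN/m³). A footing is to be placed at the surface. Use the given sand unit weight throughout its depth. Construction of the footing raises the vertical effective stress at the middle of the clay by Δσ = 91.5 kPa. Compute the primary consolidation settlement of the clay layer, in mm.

Mid-depth of clay below the ground surface: z = 2.6 + 4.8/2 = 5 m.
Total vertical stress at mid-clay: σ_v = 19.6×2.6 + 16.5×2.4 = 90.56 kPa.
Pore pressure: u = 9.81×(5 − 0.55) = 43.655 kPa.
Initial effective stress: σ'_0 = σ_v − u = 90.56 − 43.655 = 46.905 kPa.
Final effective stress: σ'_f = 46.905 + 91.5 = 138.41 kPa.
σ'_f = 138.41 ≤ σ'_p = 206 kPa, so the clay remains overconsolidated and only the recompression index applies:
S_c = C_r·H/(1+e₀)·log₁₀(σ'_f/σ'_0) = 0.062×4.8/2.03×log₁₀(138.41/46.905)
    = 0.1466 × 0.46995 = 0.06889 m

S_c ≈ 68.9 mm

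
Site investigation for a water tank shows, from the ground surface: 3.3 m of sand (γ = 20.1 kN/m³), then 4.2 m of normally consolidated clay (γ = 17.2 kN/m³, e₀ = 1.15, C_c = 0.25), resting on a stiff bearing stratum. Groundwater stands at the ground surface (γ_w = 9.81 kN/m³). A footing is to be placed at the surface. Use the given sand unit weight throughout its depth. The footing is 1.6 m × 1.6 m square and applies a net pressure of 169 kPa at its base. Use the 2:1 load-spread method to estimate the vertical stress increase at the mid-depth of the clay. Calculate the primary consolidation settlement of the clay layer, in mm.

S_c ≈ 34.8 mm

Mid-depth of clay below the ground surface: z = 3.3 + 4.2/2 = 5.4 m.
Total vertical stress at mid-clay: σ_v = 20.1×3.3 + 17.2×2.1 = 102.45 kPa.
Pore pressure: u = 9.81×(5.4 − 0) = 52.974 kPa.
Initial effective stress: σ'_0 = σ_v − u = 102.45 − 52.974 = 49.476 kPa.
Stress increase at mid-clay by the 2:1 spreading method:
Δσ = qBL/((B+z)(L+z)) = 169×1.6×1.6/((1.6+5.4)(1.6+5.4)) = 8.8294 kPa
Final effective stress: σ'_f = σ'_0 + Δσ = 49.476 + 8.8294 = 58.305 kPa.
Normally consolidated clay, so the full stress increment lies on the virgin compression line:
S_c = C_c·H/(1+e₀)·log₁₀(σ'_f/σ'_0) = 0.25×4.2/(1+1.15)×log₁₀(58.305/49.476)
    = 0.48837 × 0.071311 = 0.03483 m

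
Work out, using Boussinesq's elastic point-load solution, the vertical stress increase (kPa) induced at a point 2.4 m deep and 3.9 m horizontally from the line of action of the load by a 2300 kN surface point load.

Δσ_z ≈ 7.54 kPa

Boussinesq vertical stress below a point load on an elastic half-space:
Δσ_z = 3P/(2πz²) · [1 + (r/z)²]^(−5/2)
r/z = 3.9/2.4 = 1.625; [1+(r/z)²]^(−5/2) = 0.039542.
Δσ_z = 3×2300/(2π×2.4²) × 0.039542 = 190.65 × 0.039542 = 7.539 kPa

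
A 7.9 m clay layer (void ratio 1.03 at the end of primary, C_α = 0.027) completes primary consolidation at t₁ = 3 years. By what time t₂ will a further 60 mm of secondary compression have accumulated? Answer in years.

t₂ ≈ 11.2 years

S_s = C_α·H/(1+e_p)·log₁₀(t₂/t₁) ⇒ log₁₀(t₂/t₁) = S_s·(1+e_p)/(C_α·H).
log₁₀(t₂/t₁) = 0.06 × (1+1.03) / (0.027×7.9) = 0.571
t₂ = t₁ × 10^0.571 = 3 × 3.724 = 11.17 years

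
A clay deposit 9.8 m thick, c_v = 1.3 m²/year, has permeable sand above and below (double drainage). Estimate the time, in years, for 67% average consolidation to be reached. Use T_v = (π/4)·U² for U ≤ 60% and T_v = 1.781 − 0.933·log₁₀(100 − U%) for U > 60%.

t ≈ 6.73 years

Drainage path length: H_d = H/2 = 4.9 m (double drainage).
U > 60%: T_v = 1.781 − 0.933·log₁₀(100 − 67) = 0.36423.
t = T_v·H_d²/c_v = 0.36423×4.9²/1.3 = 6.727 years.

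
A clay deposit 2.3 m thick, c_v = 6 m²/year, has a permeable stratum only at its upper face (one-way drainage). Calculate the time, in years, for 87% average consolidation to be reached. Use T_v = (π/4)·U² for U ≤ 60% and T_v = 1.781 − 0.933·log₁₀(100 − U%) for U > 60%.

t ≈ 0.654 years

Drainage path length: H_d = H = 2.3 m (single drainage).
U > 60%: T_v = 1.781 − 0.933·log₁₀(100 − 87) = 0.74169.
t = T_v·H_d²/c_v = 0.74169×2.3²/6 = 0.6539 years.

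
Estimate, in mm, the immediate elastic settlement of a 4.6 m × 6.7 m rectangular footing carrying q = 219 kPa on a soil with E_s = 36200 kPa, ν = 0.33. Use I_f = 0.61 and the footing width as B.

S_e ≈ 15.1 mm

Immediate (elastic) settlement: S_e = q·B·(1−ν²)/E_s · I_f.
S_e = 219 × 4.6 × (1 − 0.33²) / 36200 × 0.61
    = 219 × 4.6 × 0.8911 / 36200 × 0.61
    = 0.01513 m = 15.13 mm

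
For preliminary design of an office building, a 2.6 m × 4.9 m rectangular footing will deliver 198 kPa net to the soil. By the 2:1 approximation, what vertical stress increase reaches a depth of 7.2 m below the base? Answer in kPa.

Δσ_z ≈ 21.3 kPa

By the 2:1 method the load spreads at 1 horizontal : 2 vertical, so at depth z the loaded area has grown by z in each plan dimension:
Δσ = qBL/((B+z)(L+z)) = 198×2.6×4.9/((2.6+7.2)(4.9+7.2)) = 21.273 kPa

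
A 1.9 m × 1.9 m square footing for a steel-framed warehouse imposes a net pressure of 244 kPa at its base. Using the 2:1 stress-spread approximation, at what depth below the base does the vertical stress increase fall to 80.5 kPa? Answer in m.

z ≈ 1.41 m

2:1 spreading — at depth z the loaded area has grown by z in each plan dimension:
qB²/(B+z)² = Δσ_z ⇒ z = B(√(q/Δσ_z) − 1) = 1.9×(√(244/80.5) − 1) = 1.408 m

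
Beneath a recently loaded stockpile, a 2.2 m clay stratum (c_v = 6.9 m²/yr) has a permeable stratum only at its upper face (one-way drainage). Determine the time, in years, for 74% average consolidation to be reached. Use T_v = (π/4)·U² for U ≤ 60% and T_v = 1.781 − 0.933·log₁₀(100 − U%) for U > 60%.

t ≈ 0.323 years

Drainage path length: H_d = H = 2.2 m (single drainage).
U > 60%: T_v = 1.781 − 0.933·log₁₀(100 − 74) = 0.46083.
t = T_v·H_d²/c_v = 0.46083×2.2²/6.9 = 0.3232 years.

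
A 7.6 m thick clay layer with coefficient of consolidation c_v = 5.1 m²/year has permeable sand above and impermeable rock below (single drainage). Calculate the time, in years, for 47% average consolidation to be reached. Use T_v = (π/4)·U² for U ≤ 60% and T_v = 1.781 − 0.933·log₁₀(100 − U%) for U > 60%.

t ≈ 1.96 years

Drainage path length: H_d = H = 7.6 m (single drainage).
U ≤ 60%: T_v = (π/4)·U² = (π/4)×0.47² = 0.17349.
t = T_v·H_d²/c_v = 0.17349×7.6²/5.1 = 1.965 years.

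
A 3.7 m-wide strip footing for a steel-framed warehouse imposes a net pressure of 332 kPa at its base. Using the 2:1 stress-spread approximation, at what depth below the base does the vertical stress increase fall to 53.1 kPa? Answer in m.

2:1 spreading — at depth z the loaded area has grown by z in each plan dimension:
qB/(B+z) = Δσ_z ⇒ z = qB/Δσ_z − B = 332×3.7/53.1 − 3.7 = 19.43 m

z ≈ 19.4 m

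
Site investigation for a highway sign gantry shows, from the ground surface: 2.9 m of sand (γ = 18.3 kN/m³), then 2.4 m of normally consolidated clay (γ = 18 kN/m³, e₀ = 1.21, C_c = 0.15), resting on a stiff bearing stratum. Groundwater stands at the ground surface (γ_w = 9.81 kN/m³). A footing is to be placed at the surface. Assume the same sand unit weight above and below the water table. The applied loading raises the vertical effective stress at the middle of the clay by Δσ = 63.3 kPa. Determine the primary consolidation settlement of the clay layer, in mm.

Mid-depth of clay below the ground surface: z = 2.9 + 2.4/2 = 4.1 m.
Total vertical stress at mid-clay: σ_v = 18.3×2.9 + 18×1.2 = 74.67 kPa.
Pore pressure: u = 9.81×(4.1 − 0) = 40.221 kPa.
Initial effective stress: σ'_0 = σ_v − u = 74.67 − 40.221 = 34.449 kPa.
Final effective stress: σ'_f = σ'_0 + Δσ = 34.449 + 63.3 = 97.749 kPa.
Normally consolidated clay, so the full stress increment lies on the virgin compression line:
S_c = C_c·H/(1+e₀)·log₁₀(σ'_f/σ'_0) = 0.15×2.4/(1+1.21)×log₁₀(97.749/34.449)
    = 0.1629 × 0.45294 = 0.07378 m

S_c ≈ 73.8 mm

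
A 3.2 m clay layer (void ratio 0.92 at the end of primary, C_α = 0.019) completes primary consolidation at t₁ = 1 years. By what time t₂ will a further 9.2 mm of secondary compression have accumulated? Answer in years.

S_s = C_α·H/(1+e_p)·log₁₀(t₂/t₁) ⇒ log₁₀(t₂/t₁) = S_s·(1+e_p)/(C_α·H).
log₁₀(t₂/t₁) = 0.0092 × (1+0.92) / (0.019×3.2) = 0.2905
t₂ = t₁ × 10^0.2905 = 1 × 1.952 = 1.952 years

t₂ ≈ 1.95 years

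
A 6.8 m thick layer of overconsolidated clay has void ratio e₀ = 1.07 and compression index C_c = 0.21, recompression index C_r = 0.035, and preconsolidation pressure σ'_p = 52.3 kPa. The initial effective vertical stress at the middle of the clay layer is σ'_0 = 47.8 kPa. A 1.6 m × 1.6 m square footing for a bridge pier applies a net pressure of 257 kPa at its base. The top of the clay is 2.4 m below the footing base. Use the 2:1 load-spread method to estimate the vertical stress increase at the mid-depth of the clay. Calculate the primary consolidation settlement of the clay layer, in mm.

S_c ≈ 44.7 mm

Mid-depth of clay below the footing base: z = 2.4 + 6.8/2 = 5.8 m.
Stress increase at mid-clay by the 2:1 spreading method:
Δσ = qBL/((B+z)(L+z)) = 257×1.6×1.6/((1.6+5.8)(1.6+5.8)) = 12.015 kPa
Final effective stress: σ'_f = 47.8 + 12.015 = 59.815 kPa.
σ'_f = 59.815 > σ'_p = 52.3 kPa, so the stress path crosses the preconsolidation pressure — recompression up to σ'_p, then virgin compression beyond:
S_c = H/(1+e₀)·[C_r·log₁₀(σ'_p/σ'_0) + C_c·log₁₀(σ'_f/σ'_p)]
    = 6.8/2.07 × [0.035×log₁₀(52.3/47.8) + 0.21×log₁₀(59.815/52.3)]
    = 3.285 × [0.0013676 + 0.012245] = 0.04472 m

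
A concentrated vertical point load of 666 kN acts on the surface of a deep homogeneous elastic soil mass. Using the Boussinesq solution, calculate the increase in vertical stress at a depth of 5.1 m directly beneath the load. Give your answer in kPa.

Boussinesq vertical stress below a point load on an elastic half-space:
Δσ_z = 3P/(2πz²) · [1 + (r/z)²]^(−5/2)
r/z = 0/5.1 = 0; [1+(r/z)²]^(−5/2) = 1.
Δσ_z = 3×666/(2π×5.1²) × 1 = 12.226 × 1 = 12.23 kPa

Δσ_z ≈ 12.2 kPa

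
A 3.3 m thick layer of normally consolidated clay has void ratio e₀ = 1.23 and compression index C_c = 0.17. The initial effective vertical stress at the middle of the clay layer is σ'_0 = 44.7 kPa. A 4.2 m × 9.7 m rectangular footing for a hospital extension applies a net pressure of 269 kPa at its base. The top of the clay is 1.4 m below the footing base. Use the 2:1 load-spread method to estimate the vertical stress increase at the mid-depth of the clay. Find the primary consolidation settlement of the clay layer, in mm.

S_c ≈ 142 mm

Mid-depth of clay below the footing base: z = 1.4 + 3.3/2 = 3.05 m.
Stress increase at mid-clay by the 2:1 spreading method:
Δσ = qBL/((B+z)(L+z)) = 269×4.2×9.7/((4.2+3.05)(9.7+3.05)) = 118.56 kPa
Final effective stress: σ'_f = σ'_0 + Δσ = 44.7 + 118.56 = 163.26 kPa.
Normally consolidated clay, so the full stress increment lies on the virgin compression line:
S_c = C_c·H/(1+e₀)·log₁₀(σ'_f/σ'_0) = 0.17×3.3/(1+1.23)×log₁₀(163.26/44.7)
    = 0.25157 × 0.56257 = 0.1415 m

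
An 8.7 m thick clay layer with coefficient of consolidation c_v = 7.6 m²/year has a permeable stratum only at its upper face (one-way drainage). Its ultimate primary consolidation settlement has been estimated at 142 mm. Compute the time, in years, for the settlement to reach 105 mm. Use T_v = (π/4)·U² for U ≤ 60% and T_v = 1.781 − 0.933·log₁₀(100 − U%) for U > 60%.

t ≈ 4.58 years

Drainage path length: H_d = H = 8.7 m (single drainage).
U = S(t)/S_ult = 105/142 = 0.7394.
U > 60%: T_v = 1.781 − 0.933·log₁₀(100 − 73.944) = 0.45995.
t = T_v·H_d²/c_v = 0.45995×8.7²/7.6 = 4.581 years.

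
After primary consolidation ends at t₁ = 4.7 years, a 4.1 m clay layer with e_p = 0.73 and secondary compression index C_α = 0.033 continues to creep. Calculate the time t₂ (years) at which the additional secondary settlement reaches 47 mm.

t₂ ≈ 18.8 years

S_s = C_α·H/(1+e_p)·log₁₀(t₂/t₁) ⇒ log₁₀(t₂/t₁) = S_s·(1+e_p)/(C_α·H).
log₁₀(t₂/t₁) = 0.047 × (1+0.73) / (0.033×4.1) = 0.601
t₂ = t₁ × 10^0.601 = 4.7 × 3.99 = 18.75 years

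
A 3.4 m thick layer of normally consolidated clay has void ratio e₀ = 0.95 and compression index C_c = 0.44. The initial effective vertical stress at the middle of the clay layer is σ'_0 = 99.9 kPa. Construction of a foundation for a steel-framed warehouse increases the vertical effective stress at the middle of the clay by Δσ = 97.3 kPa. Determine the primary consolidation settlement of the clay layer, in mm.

Final effective stress: σ'_f = σ'_0 + Δσ = 99.9 + 97.3 = 197.2 kPa.
Normally consolidated clay, so the full stress increment lies on the virgin compression line:
S_c = C_c·H/(1+e₀)·log₁₀(σ'_f/σ'_0) = 0.44×3.4/(1+0.95)×log₁₀(197.2/99.9)
    = 0.76718 × 0.29534 = 0.2266 m

S_c ≈ 227 mm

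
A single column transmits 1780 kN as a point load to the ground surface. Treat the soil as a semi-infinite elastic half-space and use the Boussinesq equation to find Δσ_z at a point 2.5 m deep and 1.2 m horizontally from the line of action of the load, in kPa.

Δσ_z ≈ 81 kPa

Boussinesq vertical stress below a point load on an elastic half-space:
Δσ_z = 3P/(2πz²) · [1 + (r/z)²]^(−5/2)
r/z = 1.2/2.5 = 0.48; [1+(r/z)²]^(−5/2) = 0.5955.
Δσ_z = 3×1780/(2π×2.5²) × 0.5955 = 135.98 × 0.5955 = 80.98 kPa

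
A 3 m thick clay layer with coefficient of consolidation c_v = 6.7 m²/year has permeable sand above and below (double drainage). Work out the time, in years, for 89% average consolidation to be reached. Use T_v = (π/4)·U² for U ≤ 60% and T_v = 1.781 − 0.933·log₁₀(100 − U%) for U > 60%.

Drainage path length: H_d = H/2 = 1.5 m (double drainage).
U > 60%: T_v = 1.781 − 0.933·log₁₀(100 − 89) = 0.80938.
t = T_v·H_d²/c_v = 0.80938×1.5²/6.7 = 0.2718 years.

t ≈ 0.272 years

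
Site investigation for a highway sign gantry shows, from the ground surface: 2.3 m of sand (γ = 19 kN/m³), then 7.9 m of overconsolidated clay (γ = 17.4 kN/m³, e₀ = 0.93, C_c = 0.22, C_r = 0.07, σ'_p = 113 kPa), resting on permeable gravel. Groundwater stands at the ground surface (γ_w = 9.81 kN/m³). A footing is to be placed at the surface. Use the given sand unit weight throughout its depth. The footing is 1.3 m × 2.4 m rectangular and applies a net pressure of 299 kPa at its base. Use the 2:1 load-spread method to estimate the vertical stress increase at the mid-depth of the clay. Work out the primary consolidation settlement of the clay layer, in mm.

S_c ≈ 30.7 mm

Mid-depth of clay below the ground surface: z = 2.3 + 7.9/2 = 6.25 m.
Total vertical stress at mid-clay: σ_v = 19×2.3 + 17.4×3.95 = 112.43 kPa.
Pore pressure: u = 9.81×(6.25 − 0) = 61.312 kPa.
Initial effective stress: σ'_0 = σ_v − u = 112.43 − 61.312 = 51.118 kPa.
Stress increase at mid-clay by the 2:1 spreading method:
Δσ = qBL/((B+z)(L+z)) = 299×1.3×2.4/((1.3+6.25)(2.4+6.25)) = 14.284 kPa
Final effective stress: σ'_f = 51.118 + 14.284 = 65.402 kPa.
σ'_f = 65.402 ≤ σ'_p = 113 kPa, so the clay remains overconsolidated and only the recompression index applies:
S_c = C_r·H/(1+e₀)·log₁₀(σ'_f/σ'_0) = 0.07×7.9/1.93×log₁₀(65.402/51.118)
    = 0.28653 × 0.10702 = 0.03066 m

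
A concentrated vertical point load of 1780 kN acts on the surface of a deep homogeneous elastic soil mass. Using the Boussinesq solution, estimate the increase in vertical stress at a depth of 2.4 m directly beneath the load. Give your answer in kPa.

Δσ_z ≈ 148 kPa

Boussinesq vertical stress below a point load on an elastic half-space:
Δσ_z = 3P/(2πz²) · [1 + (r/z)²]^(−5/2)
r/z = 0/2.4 = 0; [1+(r/z)²]^(−5/2) = 1.
Δσ_z = 3×1780/(2π×2.4²) × 1 = 147.55 × 1 = 147.6 kPa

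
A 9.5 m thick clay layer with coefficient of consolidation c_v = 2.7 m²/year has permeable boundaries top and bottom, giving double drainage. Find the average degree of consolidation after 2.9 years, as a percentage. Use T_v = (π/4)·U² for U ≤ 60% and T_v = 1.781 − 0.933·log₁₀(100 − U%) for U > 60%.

Drainage path length: H_d = H/2 = 4.75 m (double drainage).
T_v = c_v·t/H_d² = 2.7×2.9/4.75² = 0.34704.
T_v = 0.34704 corresponds to the U > 60% branch:
U = 1 − 10^((1.781 − T_v)/0.933)/100 = 0.6557

U ≈ 65.6 %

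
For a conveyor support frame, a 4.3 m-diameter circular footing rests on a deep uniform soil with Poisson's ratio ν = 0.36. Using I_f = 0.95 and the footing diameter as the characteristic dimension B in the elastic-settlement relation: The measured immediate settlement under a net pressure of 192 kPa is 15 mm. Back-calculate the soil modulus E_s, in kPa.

S_e = q·B·(1−ν²)/E_s · I_f  ⇒  E_s = q·B·(1−ν²)·I_f / S_e.
E_s = 192 × 4.3 × 0.8704 × 0.95 / 0.015 = 45510 kPa

E_s ≈ 45500 kPa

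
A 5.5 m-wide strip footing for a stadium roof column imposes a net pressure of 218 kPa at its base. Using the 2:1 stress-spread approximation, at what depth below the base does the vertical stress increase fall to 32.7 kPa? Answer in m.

2:1 spreading — at depth z the loaded area has grown by z in each plan dimension:
qB/(B+z) = Δσ_z ⇒ z = qB/Δσ_z − B = 218×5.5/32.7 − 5.5 = 31.17 m

z ≈ 31.2 m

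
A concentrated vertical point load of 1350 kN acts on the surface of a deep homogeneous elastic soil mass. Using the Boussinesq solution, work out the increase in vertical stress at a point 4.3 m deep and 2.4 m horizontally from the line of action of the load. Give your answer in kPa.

Δσ_z ≈ 17.7 kPa

Boussinesq vertical stress below a point load on an elastic half-space:
Δσ_z = 3P/(2πz²) · [1 + (r/z)²]^(−5/2)
r/z = 2.4/4.3 = 0.55814; [1+(r/z)²]^(−5/2) = 0.50765.
Δσ_z = 3×1350/(2π×4.3²) × 0.50765 = 34.861 × 0.50765 = 17.7 kPa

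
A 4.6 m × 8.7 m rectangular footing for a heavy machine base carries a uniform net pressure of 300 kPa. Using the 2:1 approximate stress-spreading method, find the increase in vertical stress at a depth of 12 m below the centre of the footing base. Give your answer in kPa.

Δσ_z ≈ 34.9 kPa

By the 2:1 method the load spreads at 1 horizontal : 2 vertical, so at depth z the loaded area has grown by z in each plan dimension:
Δσ = qBL/((B+z)(L+z)) = 300×4.6×8.7/((4.6+12)(8.7+12)) = 34.94 kPa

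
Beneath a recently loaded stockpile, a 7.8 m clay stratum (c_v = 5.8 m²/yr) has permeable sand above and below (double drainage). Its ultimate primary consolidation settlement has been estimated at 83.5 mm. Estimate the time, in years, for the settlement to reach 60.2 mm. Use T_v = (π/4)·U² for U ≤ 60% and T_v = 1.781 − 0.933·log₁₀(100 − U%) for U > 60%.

t ≈ 1.13 years

Drainage path length: H_d = H/2 = 3.9 m (double drainage).
U = S(t)/S_ult = 60.2/83.5 = 0.721.
U > 60%: T_v = 1.781 − 0.933·log₁₀(100 − 72.096) = 0.43219.
t = T_v·H_d²/c_v = 0.43219×3.9²/5.8 = 1.133 years.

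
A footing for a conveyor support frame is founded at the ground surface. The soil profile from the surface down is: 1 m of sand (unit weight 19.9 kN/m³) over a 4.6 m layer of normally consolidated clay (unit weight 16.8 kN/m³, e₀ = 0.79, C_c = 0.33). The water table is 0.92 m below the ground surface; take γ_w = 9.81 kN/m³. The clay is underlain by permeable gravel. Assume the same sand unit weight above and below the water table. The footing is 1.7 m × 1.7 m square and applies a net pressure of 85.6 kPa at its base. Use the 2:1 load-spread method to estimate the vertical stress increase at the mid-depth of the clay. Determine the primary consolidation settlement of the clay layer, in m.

Mid-depth of clay below the ground surface: z = 1 + 4.6/2 = 3.3 m.
Total vertical stress at mid-clay: σ_v = 19.9×1 + 16.8×2.3 = 58.54 kPa.
Pore pressure: u = 9.81×(3.3 − 0.92) = 23.348 kPa.
Initial effective stress: σ'_0 = σ_v − u = 58.54 − 23.348 = 35.192 kPa.
Stress increase at mid-clay by the 2:1 spreading method:
Δσ = qBL/((B+z)(L+z)) = 85.6×1.7×1.7/((1.7+3.3)(1.7+3.3)) = 9.8954 kPa
Final effective stress: σ'_f = σ'_0 + Δσ = 35.192 + 9.8954 = 45.087 kPa.
Normally consolidated clay, so the full stress increment lies on the virgin compression line:
S_c = C_c·H/(1+e₀)·log₁₀(σ'_f/σ'_0) = 0.33×4.6/(1+0.79)×log₁₀(45.087/35.192)
    = 0.84804 × 0.10761 = 0.09126 m

S_c ≈ 0.0913 m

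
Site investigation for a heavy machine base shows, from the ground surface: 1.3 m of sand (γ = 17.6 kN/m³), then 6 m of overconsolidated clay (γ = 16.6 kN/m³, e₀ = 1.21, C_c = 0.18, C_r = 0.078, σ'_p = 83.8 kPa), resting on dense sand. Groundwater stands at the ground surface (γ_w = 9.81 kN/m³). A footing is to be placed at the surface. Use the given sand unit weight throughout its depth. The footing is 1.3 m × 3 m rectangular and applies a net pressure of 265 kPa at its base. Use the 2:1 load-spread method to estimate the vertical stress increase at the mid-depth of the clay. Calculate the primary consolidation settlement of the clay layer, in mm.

Mid-depth of clay below the ground surface: z = 1.3 + 6/2 = 4.3 m.
Total vertical stress at mid-clay: σ_v = 17.6×1.3 + 16.6×3 = 72.68 kPa.
Pore pressure: u = 9.81×(4.3 − 0) = 42.183 kPa.
Initial effective stress: σ'_0 = σ_v − u = 72.68 − 42.183 = 30.497 kPa.
Stress increase at mid-clay by the 2:1 spreading method:
Δσ = qBL/((B+z)(L+z)) = 265×1.3×3/((1.3+4.3)(3+4.3)) = 25.281 kPa
Final effective stress: σ'_f = 30.497 + 25.281 = 55.778 kPa.
σ'_f = 55.778 ≤ σ'_p = 83.8 kPa, so the clay remains overconsolidated and only the recompression index applies:
S_c = C_r·H/(1+e₀)·log₁₀(σ'_f/σ'_0) = 0.078×6/2.21×log₁₀(55.778/30.497)
    = 0.21176 × 0.26221 = 0.05553 m

S_c ≈ 55.5 mm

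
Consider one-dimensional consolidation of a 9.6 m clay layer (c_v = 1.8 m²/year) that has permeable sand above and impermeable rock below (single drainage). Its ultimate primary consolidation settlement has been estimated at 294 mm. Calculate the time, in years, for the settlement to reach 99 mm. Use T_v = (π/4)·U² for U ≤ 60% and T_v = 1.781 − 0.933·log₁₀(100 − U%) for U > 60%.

Drainage path length: H_d = H = 9.6 m (single drainage).
U = S(t)/S_ult = 99/294 = 0.3367.
U ≤ 60%: T_v = (π/4)·U² = (π/4)×0.33673² = 0.089056.
t = T_v·H_d²/c_v = 0.089056×9.6²/1.8 = 4.56 years.

t ≈ 4.56 years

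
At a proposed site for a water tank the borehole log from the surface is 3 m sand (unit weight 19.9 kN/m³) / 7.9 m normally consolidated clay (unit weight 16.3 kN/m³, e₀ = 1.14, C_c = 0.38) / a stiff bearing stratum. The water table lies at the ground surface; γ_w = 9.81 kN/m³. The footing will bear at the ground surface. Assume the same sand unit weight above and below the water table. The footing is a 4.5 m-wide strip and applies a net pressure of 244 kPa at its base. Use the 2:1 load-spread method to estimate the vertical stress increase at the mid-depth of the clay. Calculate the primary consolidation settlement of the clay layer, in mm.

S_c ≈ 609 mm

Mid-depth of clay below the ground surface: z = 3 + 7.9/2 = 6.95 m.
Total vertical stress at mid-clay: σ_v = 19.9×3 + 16.3×3.95 = 124.09 kPa.
Pore pressure: u = 9.81×(6.95 − 0) = 68.18 kPa.
Initial effective stress: σ'_0 = σ_v − u = 124.09 − 68.18 = 55.91 kPa.
Stress increase at mid-clay by the 2:1 spreading method:
Δσ = qB/(B+z) = 244×4.5/(4.5+6.95) = 95.895 kPa
Final effective stress: σ'_f = σ'_0 + Δσ = 55.91 + 95.895 = 151.81 kPa.
Normally consolidated clay, so the full stress increment lies on the virgin compression line:
S_c = C_c·H/(1+e₀)·log₁₀(σ'_f/σ'_0) = 0.38×7.9/(1+1.14)×log₁₀(151.81/55.91)
    = 1.4028 × 0.43381 = 0.6085 m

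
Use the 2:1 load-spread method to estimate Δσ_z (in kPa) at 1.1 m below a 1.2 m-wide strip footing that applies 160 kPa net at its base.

By the 2:1 method the load spreads at 1 horizontal : 2 vertical, so at depth z the loaded area has grown by z in each plan dimension:
Δσ = qB/(B+z) = 160×1.2/(1.2+1.1) = 83.478 kPa

Δσ_z ≈ 83.5 kPa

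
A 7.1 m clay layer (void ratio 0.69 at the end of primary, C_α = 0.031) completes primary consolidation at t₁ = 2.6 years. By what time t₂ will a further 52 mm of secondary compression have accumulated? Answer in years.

S_s = C_α·H/(1+e_p)·log₁₀(t₂/t₁) ⇒ log₁₀(t₂/t₁) = S_s·(1+e_p)/(C_α·H).
log₁₀(t₂/t₁) = 0.052 × (1+0.69) / (0.031×7.1) = 0.3993
t₂ = t₁ × 10^0.3993 = 2.6 × 2.508 = 6.52 years

t₂ ≈ 6.52 years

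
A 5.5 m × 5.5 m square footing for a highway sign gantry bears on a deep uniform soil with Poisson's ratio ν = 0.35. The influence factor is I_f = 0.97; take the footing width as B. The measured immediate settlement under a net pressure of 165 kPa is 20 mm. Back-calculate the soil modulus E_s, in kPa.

S_e = q·B·(1−ν²)/E_s · I_f  ⇒  E_s = q·B·(1−ν²)·I_f / S_e.
E_s = 165 × 5.5 × 0.8775 × 0.97 / 0.02 = 38620 kPa

E_s ≈ 38600 kPa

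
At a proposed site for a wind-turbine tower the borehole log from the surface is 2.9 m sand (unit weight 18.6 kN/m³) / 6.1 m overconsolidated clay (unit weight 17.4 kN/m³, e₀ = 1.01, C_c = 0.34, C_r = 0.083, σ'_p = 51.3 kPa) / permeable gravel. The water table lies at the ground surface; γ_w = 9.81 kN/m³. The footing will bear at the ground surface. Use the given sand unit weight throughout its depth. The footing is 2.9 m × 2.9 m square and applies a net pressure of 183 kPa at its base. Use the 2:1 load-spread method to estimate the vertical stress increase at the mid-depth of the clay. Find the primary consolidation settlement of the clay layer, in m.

S_c ≈ 0.134 m

Mid-depth of clay below the ground surface: z = 2.9 + 6.1/2 = 5.95 m.
Total vertical stress at mid-clay: σ_v = 18.6×2.9 + 17.4×3.05 = 107.01 kPa.
Pore pressure: u = 9.81×(5.95 − 0) = 58.37 kPa.
Initial effective stress: σ'_0 = σ_v − u = 107.01 − 58.37 = 48.64 kPa.
Stress increase at mid-clay by the 2:1 spreading method:
Δσ = qBL/((B+z)(L+z)) = 183×2.9×2.9/((2.9+5.95)(2.9+5.95)) = 19.65 kPa
Final effective stress: σ'_f = 48.64 + 19.65 = 68.29 kPa.
σ'_f = 68.29 > σ'_p = 51.3 kPa, so the stress path crosses the preconsolidation pressure — recompression up to σ'_p, then virgin compression beyond:
S_c = H/(1+e₀)·[C_r·log₁₀(σ'_p/σ'_0) + C_c·log₁₀(σ'_f/σ'_p)]
    = 6.1/2.01 × [0.083×log₁₀(51.3/48.64) + 0.34×log₁₀(68.29/51.3)]
    = 3.0348 × [0.0019193 + 0.042242] = 0.134 m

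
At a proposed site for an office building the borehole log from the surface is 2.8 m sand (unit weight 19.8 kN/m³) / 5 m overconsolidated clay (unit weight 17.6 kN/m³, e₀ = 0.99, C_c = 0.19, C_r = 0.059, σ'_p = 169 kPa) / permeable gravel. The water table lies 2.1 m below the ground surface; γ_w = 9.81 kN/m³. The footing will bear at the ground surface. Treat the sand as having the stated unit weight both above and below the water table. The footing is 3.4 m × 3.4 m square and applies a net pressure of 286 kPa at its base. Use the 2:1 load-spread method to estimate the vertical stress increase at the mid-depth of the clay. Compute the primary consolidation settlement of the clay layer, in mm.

S_c ≈ 31.9 mm

Mid-depth of clay below the ground surface: z = 2.8 + 5/2 = 5.3 m.
Total vertical stress at mid-clay: σ_v = 19.8×2.8 + 17.6×2.5 = 99.44 kPa.
Pore pressure: u = 9.81×(5.3 − 2.1) = 31.392 kPa.
Initial effective stress: σ'_0 = σ_v − u = 99.44 − 31.392 = 68.048 kPa.
Stress increase at mid-clay by the 2:1 spreading method:
Δσ = qBL/((B+z)(L+z)) = 286×3.4×3.4/((3.4+5.3)(3.4+5.3)) = 43.68 kPa
Final effective stress: σ'_f = 68.048 + 43.68 = 111.73 kPa.
σ'_f = 111.73 ≤ σ'_p = 169 kPa, so the clay remains overconsolidated and only the recompression index applies:
S_c = C_r·H/(1+e₀)·log₁₀(σ'_f/σ'_0) = 0.059×5/1.99×log₁₀(111.73/68.048)
    = 0.14824 × 0.21535 = 0.03192 m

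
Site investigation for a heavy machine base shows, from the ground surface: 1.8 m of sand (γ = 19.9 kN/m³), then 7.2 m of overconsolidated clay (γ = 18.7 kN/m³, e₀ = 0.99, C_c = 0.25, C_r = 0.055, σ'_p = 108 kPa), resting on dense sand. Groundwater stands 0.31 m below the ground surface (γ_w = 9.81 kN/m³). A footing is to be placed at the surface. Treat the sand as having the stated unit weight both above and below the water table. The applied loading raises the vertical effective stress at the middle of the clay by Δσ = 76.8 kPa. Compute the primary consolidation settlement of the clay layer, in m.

Mid-depth of clay below the ground surface: z = 1.8 + 7.2/2 = 5.4 m.
Total vertical stress at mid-clay: σ_v = 19.9×1.8 + 18.7×3.6 = 103.14 kPa.
Pore pressure: u = 9.81×(5.4 − 0.31) = 49.933 kPa.
Initial effective stress: σ'_0 = σ_v − u = 103.14 − 49.933 = 53.207 kPa.
Final effective stress: σ'_f = 53.207 + 76.8 = 130.01 kPa.
σ'_f = 130.01 > σ'_p = 108 kPa, so the stress path crosses the preconsolidation pressure — recompression up to σ'_p, then virgin compression beyond:
S_c = H/(1+e₀)·[C_r·log₁₀(σ'_p/σ'_0) + C_c·log₁₀(σ'_f/σ'_p)]
    = 7.2/1.99 × [0.055×log₁₀(108/53.207) + 0.25×log₁₀(130.01/108)]
    = 3.6181 × [0.01691 + 0.020138] = 0.134 m

S_c ≈ 0.134 m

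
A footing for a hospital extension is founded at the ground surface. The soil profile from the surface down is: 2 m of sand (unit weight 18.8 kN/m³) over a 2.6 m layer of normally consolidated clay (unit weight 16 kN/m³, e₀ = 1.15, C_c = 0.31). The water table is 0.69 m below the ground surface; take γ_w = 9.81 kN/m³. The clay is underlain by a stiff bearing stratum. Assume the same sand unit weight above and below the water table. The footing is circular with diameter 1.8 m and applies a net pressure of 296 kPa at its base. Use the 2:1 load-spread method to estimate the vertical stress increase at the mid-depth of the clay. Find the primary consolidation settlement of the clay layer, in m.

Mid-depth of clay below the ground surface: z = 2 + 2.6/2 = 3.3 m.
Total vertical stress at mid-clay: σ_v = 18.8×2 + 16×1.3 = 58.4 kPa.
Pore pressure: u = 9.81×(3.3 − 0.69) = 25.604 kPa.
Initial effective stress: σ'_0 = σ_v − u = 58.4 − 25.604 = 32.796 kPa.
Stress increase at mid-clay by the 2:1 spreading method:
Δσ ≈ qD²/(D+z)² = 296×1.8²/(1.8+3.3)² = 36.872 kPa
Final effective stress: σ'_f = σ'_0 + Δσ = 32.796 + 36.872 = 69.668 kPa.
Normally consolidated clay, so the full stress increment lies on the virgin compression line:
S_c = C_c·H/(1+e₀)·log₁₀(σ'_f/σ'_0) = 0.31×2.6/(1+1.15)×log₁₀(69.668/32.796)
    = 0.37488 × 0.32721 = 0.1227 m

S_c ≈ 0.123 m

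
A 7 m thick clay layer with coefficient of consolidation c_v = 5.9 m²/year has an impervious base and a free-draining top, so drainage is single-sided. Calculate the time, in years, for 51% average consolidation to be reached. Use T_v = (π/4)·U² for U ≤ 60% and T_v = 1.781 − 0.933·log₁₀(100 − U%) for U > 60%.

t ≈ 1.7 years

Drainage path length: H_d = H = 7 m (single drainage).
U ≤ 60%: T_v = (π/4)·U² = (π/4)×0.51² = 0.20428.
t = T_v·H_d²/c_v = 0.20428×7²/5.9 = 1.697 years.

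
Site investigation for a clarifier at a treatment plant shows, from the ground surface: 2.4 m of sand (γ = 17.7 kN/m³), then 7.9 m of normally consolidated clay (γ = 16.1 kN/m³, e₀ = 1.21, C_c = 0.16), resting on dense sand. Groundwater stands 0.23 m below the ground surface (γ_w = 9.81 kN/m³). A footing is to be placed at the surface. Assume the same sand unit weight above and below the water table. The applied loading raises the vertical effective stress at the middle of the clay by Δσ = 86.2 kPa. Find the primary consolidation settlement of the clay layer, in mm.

S_c ≈ 262 mm

Mid-depth of clay below the ground surface: z = 2.4 + 7.9/2 = 6.35 m.
Total vertical stress at mid-clay: σ_v = 17.7×2.4 + 16.1×3.95 = 106.08 kPa.
Pore pressure: u = 9.81×(6.35 − 0.23) = 60.037 kPa.
Initial effective stress: σ'_0 = σ_v − u = 106.08 − 60.037 = 46.043 kPa.
Final effective stress: σ'_f = σ'_0 + Δσ = 46.043 + 86.2 = 132.24 kPa.
Normally consolidated clay, so the full stress increment lies on the virgin compression line:
S_c = C_c·H/(1+e₀)·log₁₀(σ'_f/σ'_0) = 0.16×7.9/(1+1.21)×log₁₀(132.24/46.043)
    = 0.57195 × 0.4582 = 0.2621 m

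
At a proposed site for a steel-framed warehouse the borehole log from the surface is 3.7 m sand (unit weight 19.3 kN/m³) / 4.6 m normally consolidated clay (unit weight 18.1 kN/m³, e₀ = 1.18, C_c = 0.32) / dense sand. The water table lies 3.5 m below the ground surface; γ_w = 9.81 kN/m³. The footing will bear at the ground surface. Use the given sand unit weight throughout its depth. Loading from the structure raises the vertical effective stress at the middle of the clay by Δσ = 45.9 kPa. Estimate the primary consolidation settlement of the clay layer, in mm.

S_c ≈ 122 mm

Mid-depth of clay below the ground surface: z = 3.7 + 4.6/2 = 6 m.
Total vertical stress at mid-clay: σ_v = 19.3×3.7 + 18.1×2.3 = 113.04 kPa.
Pore pressure: u = 9.81×(6 − 3.5) = 24.525 kPa.
Initial effective stress: σ'_0 = σ_v − u = 113.04 − 24.525 = 88.515 kPa.
Final effective stress: σ'_f = σ'_0 + Δσ = 88.515 + 45.9 = 134.41 kPa.
Normally consolidated clay, so the full stress increment lies on the virgin compression line:
S_c = C_c·H/(1+e₀)·log₁₀(σ'_f/σ'_0) = 0.32×4.6/(1+1.18)×log₁₀(134.41/88.515)
    = 0.67523 × 0.18141 = 0.1225 m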